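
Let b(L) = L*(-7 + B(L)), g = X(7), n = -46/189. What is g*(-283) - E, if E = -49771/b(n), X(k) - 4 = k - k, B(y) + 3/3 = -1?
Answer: 993119/46 ≈ 21590.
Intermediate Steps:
B(y) = -2 (B(y) = -1 - 1 = -2)
n = -46/189 (n = -46*1/189 = -46/189 ≈ -0.24339)
X(k) = 4 (X(k) = 4 + (k - k) = 4 + 0 = 4)
g = 4
b(L) = -9*L (b(L) = L*(-7 - 2) = L*(-9) = -9*L)
E = -1045191/46 (E = -49771/((-9*(-46/189))) = -49771/46/21 = -49771*21/46 = -1045191/46 ≈ -22722.)
g*(-283) - E = 4*(-283) - 1*(-1045191/46) = -1132 + 1045191/46 = 993119/46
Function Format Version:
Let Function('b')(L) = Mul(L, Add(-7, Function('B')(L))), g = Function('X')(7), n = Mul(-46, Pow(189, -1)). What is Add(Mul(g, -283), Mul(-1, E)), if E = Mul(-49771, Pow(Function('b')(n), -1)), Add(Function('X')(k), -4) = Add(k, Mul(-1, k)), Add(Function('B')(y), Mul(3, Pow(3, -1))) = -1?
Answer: Rational(993119, 46) ≈ 21590.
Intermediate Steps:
Function('B')(y) = -2 (Function('B')(y) = Add(-1, -1) = -2)
n = Rational(-46, 189) (n = Mul(-46, Rational(1, 189)) = Rational(-46, 189) ≈ -0.24339)
Function('X')(k) = 4 (Function('X')(k) = Add(4, Add(k, Mul(-1, k))) = Add(4, 0) = 4)
g = 4
Function('b')(L) = Mul(-9, L) (Function('b')(L) = Mul(L, Add(-7, -2)) = Mul(L, -9) = Mul(-9, L))
E = Rational(-1045191, 46) (E = Mul(-49771, Pow(Mul(-9, Rational(-46, 189)), -1)) = Mul(-49771, Pow(Rational(46, 21), -1)) = Mul(-49771, Rational(21, 46)) = Rational(-1045191, 46) ≈ -22722.)
Add(Mul(g, -283), Mul(-1, E)) = Add(Mul(4, -283), Mul(-1, Rational(-1045191, 46))) = Add(-1132, Rational(1045191, 46)) = Rational(993119, 46)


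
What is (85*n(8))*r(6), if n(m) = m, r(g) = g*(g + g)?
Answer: 48960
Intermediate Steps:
r(g) = 2*g² (r(g) = g*(2*g) = 2*g²)
(85*n(8))*r(6) = (85*8)*(2*6²) = 680*(2*36) = 680*72 = 48960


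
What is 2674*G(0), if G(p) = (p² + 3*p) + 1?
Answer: 2674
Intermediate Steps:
G(p) = 1 + p² + 3*p
2674*G(0) = 2674*(1 + 0² + 3*0) = 2674*(1 + 0 + 0) = 2674*1 = 2674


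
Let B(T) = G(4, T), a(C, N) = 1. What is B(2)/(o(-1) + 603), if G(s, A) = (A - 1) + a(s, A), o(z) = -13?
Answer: 1/295 ≈ 0.0033898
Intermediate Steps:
G(s, A) = A (G(s, A) = (A - 1) + 1 = (-1 + A) + 1 = A)
B(T) = T
B(2)/(o(-1) + 603) = 2/(-13 + 603) = 2/590 = 2*(1/590) = 1/295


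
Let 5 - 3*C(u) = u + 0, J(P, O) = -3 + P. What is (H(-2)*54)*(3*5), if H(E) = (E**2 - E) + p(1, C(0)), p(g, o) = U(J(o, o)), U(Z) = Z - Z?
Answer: 4860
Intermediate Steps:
C(u) = 5/3 - u/3 (C(u) = 5/3 - (u + 0)/3 = 5/3 - u/3)
U(Z) = 0
p(g, o) = 0
H(E) = E**2 - E (H(E) = (E**2 - E) + 0 = E**2 - E)
(H(-2)*54)*(3*5) = (-2*(-1 - 2)*54)*(3*5) = (-2*(-3)*54)*15 = (6*54)*15 = 324*15 = 4860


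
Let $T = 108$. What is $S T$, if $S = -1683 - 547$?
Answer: $-240840$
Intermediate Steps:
$S = -2230$ ($S = -1683 - 547 = -2230$)
$S T = \left(-2230\right) 108 = -240840$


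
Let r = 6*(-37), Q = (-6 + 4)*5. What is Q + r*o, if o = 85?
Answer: -18880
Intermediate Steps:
Q = -10 (Q = -2*5 = -10)
r = -222
Q + r*o = -10 - 222*85 = -10 - 18870 = -18880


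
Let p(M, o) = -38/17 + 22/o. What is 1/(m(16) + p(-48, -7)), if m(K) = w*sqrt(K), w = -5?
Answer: -119/3020 ≈ -0.039404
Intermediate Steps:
m(K) = -5*sqrt(K)
p(M, o) = -38/17 + 22/o (p(M, o) = -38*1/17 + 22/o = -38/17 + 22/o)
1/(m(16) + p(-48, -7)) = 1/(-5*sqrt(16) + (-38/17 + 22/(-7))) = 1/(-5*4 + (-38/17 + 22*(-1/7))) = 1/(-20 + (-38/17 - 22/7)) = 1/(-20 - 640/119) = 1/(-3020/119) = -119/3020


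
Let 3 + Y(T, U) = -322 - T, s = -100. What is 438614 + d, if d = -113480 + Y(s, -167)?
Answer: 324909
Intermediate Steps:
Y(T, U) = -325 - T (Y(T, U) = -3 + (-322 - T) = -325 - T)
d = -113705 (d = -113480 + (-325 - 1*(-100)) = -113480 + (-325 + 100) = -113480 - 225 = -113705)
438614 + d = 438614 - 113705 = 324909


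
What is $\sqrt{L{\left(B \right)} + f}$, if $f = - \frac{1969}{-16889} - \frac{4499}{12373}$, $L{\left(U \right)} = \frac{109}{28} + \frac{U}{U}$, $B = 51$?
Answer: $\frac{\sqrt{39762808949240898143}}{2925546358} \approx 2.1554$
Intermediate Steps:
$L{\left(U \right)} = \frac{137}{28}$ ($L{\left(U \right)} = 109 \cdot \frac{1}{28} + 1 = \frac{109}{28} + 1 = \frac{137}{28}$)
$f = - \frac{51621174}{208967597}$ ($f = \left(-1969\right) \left(- \frac{1}{16889}\right) - \frac{4499}{12373} = \frac{1969}{16889} - \frac{4499}{12373} = - \frac{51621174}{208967597} \approx -0.24703$)
$\sqrt{L{\left(B \right)} + f} = \sqrt{\frac{137}{28} - \frac{51621174}{208967597}} = \sqrt{\frac{27183167917}{5851092716}} = \frac{\sqrt{39762808949240898143}}{2925546358}$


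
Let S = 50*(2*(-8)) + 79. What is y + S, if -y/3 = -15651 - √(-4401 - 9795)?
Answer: 46232 + 78*I*√21 ≈ 46232.0 + 357.44*I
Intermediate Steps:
S = -721 (S = 50*(-16) + 79 = -800 + 79 = -721)
y = 46953 + 78*I*√21 (y = -3*(-15651 - √(-4401 - 9795)) = -3*(-15651 - √(-14196)) = -3*(-15651 - 26*I*√21) = 46953 + 78*I*√21 ≈ 46953.0 + 357.44*I)
y + S = (46953 + 78*I*√21) - 721 = 46232 + 78*I*√21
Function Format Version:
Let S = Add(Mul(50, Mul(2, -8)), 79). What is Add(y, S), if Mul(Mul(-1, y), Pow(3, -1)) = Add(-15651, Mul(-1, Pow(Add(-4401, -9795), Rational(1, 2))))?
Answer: Add(46232, Mul(78, I, Pow(21, Rational(1, 2)))) ≈ Add(46232., Mul(357.44, I))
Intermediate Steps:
S = -721 (S = Add(Mul(50, -16), 79) = Add(-800, 79) = -721)
y = Add(46953, Mul(78, I, Pow(21, Rational(1, 2)))) (y = Mul(-3, Add(-15651, Mul(-1, Pow(Add(-4401, -9795), Rational(1, 2))))) = Mul(-3, Add(-15651, Mul(-1, Pow(-14196, Rational(1, 2))))) = Mul(-3, Add(-15651, Mul(-1, Mul(26, I, Pow(21, Rational(1, 2)))))) = Mul(-3, Add(-15651, Mul(-26, I, Pow(21, Rational(1, 2))))) = Add(46953, Mul(78, I, Pow(21, Rational(1, 2)))) ≈ Add(46953., Mul(357.44, I)))
Add(y, S) = Add(Add(46953, Mul(78, I, Pow(21, Rational(1, 2)))), -721) = Add(46232, Mul(78, I, Pow(21, Rational(1, 2))))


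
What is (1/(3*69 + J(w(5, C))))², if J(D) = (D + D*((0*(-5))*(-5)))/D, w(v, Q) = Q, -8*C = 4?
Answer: 1/43264 ≈ 2.3114e-5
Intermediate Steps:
C = -½ (C = -⅛*4 = -½ ≈ -0.50000)
J(D) = 1 (J(D) = (D + D*(0*(-5)))/D = (D + D*0)/D = (D + 0)/D = D/D = 1)
(1/(3*69 + J(w(5, C))))² = (1/(3*69 + 1))² = (1/(207 + 1))² = (1/208)² = 1/43264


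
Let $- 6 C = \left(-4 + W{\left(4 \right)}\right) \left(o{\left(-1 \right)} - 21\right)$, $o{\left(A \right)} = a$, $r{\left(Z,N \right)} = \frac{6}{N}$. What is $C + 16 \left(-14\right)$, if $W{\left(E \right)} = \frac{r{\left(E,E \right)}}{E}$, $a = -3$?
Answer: $- \frac{477}{2} \approx -238.5$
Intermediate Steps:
$o{\left(A \right)} = -3$
$W{\left(E \right)} = \frac{6}{E^{2}}$ ($W{\left(E \right)} = \frac{6 \frac{1}{E}}{E} = \frac{6}{E^{2}}$)
$C = - \frac{29}{2}$ ($C = - \frac{\left(-4 + \frac{6}{16}\right) \left(-3 - 21\right)}{6} = - \frac{\left(-4 + 6 \cdot \frac{1}{16}\right) \left(-24\right)}{6} = - \frac{\left(-4 + \frac{3}{8}\right) \left(-24\right)}{6} = - \frac{\left(- \frac{29}{8}\right) \left(-24\right)}{6} = \left(- \frac{1}{6}\right) 87 = - \frac{29}{2} \approx -14.5$)
$C + 16 \left(-14\right) = - \frac{29}{2} + 16 \left(-14\right) = - \frac{29}{2} - 224 = - \frac{477}{2}$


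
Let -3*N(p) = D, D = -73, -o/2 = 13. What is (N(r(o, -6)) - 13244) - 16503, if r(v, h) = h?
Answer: -89168/3 ≈ -29723.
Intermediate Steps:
o = -26 (o = -2*13 = -26)
N(p) = 73/3 (N(p) = -1/3*(-73) = 73/3)
(N(r(o, -6)) - 13244) - 16503 = (73/3 - 13244) - 16503 = -39659/3 - 16503 = -89168/3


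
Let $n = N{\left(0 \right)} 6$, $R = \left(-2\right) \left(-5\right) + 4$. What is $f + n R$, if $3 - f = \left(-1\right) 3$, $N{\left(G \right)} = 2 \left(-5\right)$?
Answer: $-834$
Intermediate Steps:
$N{\left(G \right)} = -10$
$R = 14$ ($R = 10 + 4 = 14$)
$n = -60$ ($n = \left(-10\right) 6 = -60$)
$f = 6$ ($f = 3 - \left(-1\right) 3 = 3 - -3 = 3 + 3 = 6$)
$f + n R = 6 - 840 = -834$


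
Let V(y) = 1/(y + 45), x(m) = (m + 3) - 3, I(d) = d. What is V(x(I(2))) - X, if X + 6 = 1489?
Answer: -69700/47 ≈ -1483.0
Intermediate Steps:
x(m) = m (x(m) = (3 + m) - 3 = m)
V(y) = 1/(45 + y)
X = 1483 (X = -6 + 1489 = 1483)
V(x(I(2))) - X = 1/(45 + 2) - 1*1483 = 1/47 - 1483 = -69700/47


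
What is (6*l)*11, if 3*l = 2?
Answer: 44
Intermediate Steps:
l = ⅔ (l = (⅓)*2 = ⅔ ≈ 0.66667)
(6*l)*11 = (6*(⅔))*11 = 4*11 = 44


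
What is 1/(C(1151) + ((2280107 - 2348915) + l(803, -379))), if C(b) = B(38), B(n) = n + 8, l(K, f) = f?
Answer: -1/69141 ≈ -1.4463e-5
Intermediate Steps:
B(n) = 8 + n
C(b) = 46 (C(b) = 8 + 38 = 46)
1/(C(1151) + ((2280107 - 2348915) + l(803, -379))) = 1/(46 + ((2280107 - 2348915) - 379)) = 1/(46 + (-68808 - 379)) = 1/(46 - 69187) = 1/(-69141) = -1/69141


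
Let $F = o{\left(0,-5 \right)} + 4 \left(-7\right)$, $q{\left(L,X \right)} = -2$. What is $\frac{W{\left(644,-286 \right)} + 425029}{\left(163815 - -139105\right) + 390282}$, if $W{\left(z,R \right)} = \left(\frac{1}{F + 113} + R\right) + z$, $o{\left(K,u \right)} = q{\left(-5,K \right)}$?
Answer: $\frac{17653561}{28767883} \approx 0.61366$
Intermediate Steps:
$o{\left(K,u \right)} = -2$
$F = -30$ ($F = -2 + 4 \left(-7\right) = -2 - 28 = -30$)
$W{\left(z,R \right)} = \frac{1}{83} + R + z$ ($W{\left(z,R \right)} = \left(\frac{1}{-30 + 113} + R\right) + z = \left(\frac{1}{83} + R\right) + z = \frac{1}{83} + R + z$)
$\frac{W{\left(644,-286 \right)} + 425029}{\left(163815 - -139105\right) + 390282} = \frac{\left(\frac{1}{83} - 286 + 644\right) + 425029}{\left(163815 - -139105\right) + 390282} = \frac{\frac{29715}{83} + 425029}{\left(163815 + 139105\right) + 390282} = \frac{35307122}{83 \left(302920 + 390282\right)} = \frac{35307122}{83 \cdot 693202} = \frac{35307122}{83} \cdot \frac{1}{693202} = \frac{17653561}{28767883}$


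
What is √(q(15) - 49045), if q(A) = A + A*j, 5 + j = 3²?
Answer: I*√48970 ≈ 221.29*I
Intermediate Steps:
j = 4 (j = -5 + 3² = -5 + 9 = 4)
q(A) = 5*A (q(A) = A + A*4 = A + 4*A = 5*A)
√(q(15) - 49045) = √(5*15 - 49045) = √(75 - 49045) = √(-48970) = I*√48970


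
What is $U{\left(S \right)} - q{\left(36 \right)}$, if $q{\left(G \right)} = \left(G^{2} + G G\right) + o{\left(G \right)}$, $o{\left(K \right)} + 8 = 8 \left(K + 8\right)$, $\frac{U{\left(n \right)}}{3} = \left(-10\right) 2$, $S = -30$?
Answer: $-2996$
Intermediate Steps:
$U{\left(n \right)} = -60$ ($U{\left(n \right)} = 3 \left(\left(-10\right) 2\right) = 3 \left(-20\right) = -60$)
$o{\left(K \right)} = 56 + 8 K$ ($o{\left(K \right)} = -8 + 8 \left(K + 8\right) = -8 + 8 \left(8 + K\right) = -8 + \left(64 + 8 K\right) = 56 + 8 K$)
$q{\left(G \right)} = 56 + 2 G^{2} + 8 G$ ($q{\left(G \right)} = \left(G^{2} + G G\right) + \left(56 + 8 G\right) = \left(G^{2} + G^{2}\right) + \left(56 + 8 G\right) = 2 G^{2} + \left(56 + 8 G\right) = 56 + 2 G^{2} + 8 G$)
$U{\left(S \right)} - q{\left(36 \right)} = -60 - \left(56 + 2 \cdot 36^{2} + 8 \cdot 36\right) = -60 - \left(56 + 2 \cdot 1296 + 288\right) = -60 - \left(56 + 2592 + 288\right) = -60 - 2936 = -2996$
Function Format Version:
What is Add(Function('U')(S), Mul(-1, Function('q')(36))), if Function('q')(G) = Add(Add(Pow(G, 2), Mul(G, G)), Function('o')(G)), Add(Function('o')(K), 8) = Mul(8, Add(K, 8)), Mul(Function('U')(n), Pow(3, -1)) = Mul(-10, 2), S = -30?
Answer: -2996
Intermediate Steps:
Function('U')(n) = -60 (Function('U')(n) = Mul(3, Mul(-10, 2)) = Mul(3, -20) = -60)
Function('o')(K) = Add(56, Mul(8, K)) (Function('o')(K) = Add(-8, Mul(8, Add(K, 8))) = Add(-8, Mul(8, Add(8, K))) = Add(-8, Add(64, Mul(8, K))) = Add(56, Mul(8, K)))
Function('q')(G) = Add(56, Mul(2, Pow(G, 2)), Mul(8, G)) (Function('q')(G) = Add(Add(Pow(G, 2), Mul(G, G)), Add(56, Mul(8, G))) = Add(Add(Pow(G, 2), Pow(G, 2)), Add(56, Mul(8, G))) = Add(Mul(2, Pow(G, 2)), Add(56, Mul(8, G))) = Add(56, Mul(2, Pow(G, 2)), Mul(8, G)))
Add(Function('U')(S), Mul(-1, Function('q')(36))) = Add(-60, Mul(-1, Add(56, Mul(2, Pow(36, 2)), Mul(8, 36)))) = Add(-60, Mul(-1, Add(56, Mul(2, 1296), 288))) = Add(-60, Mul(-1, Add(56, 2592, 288))) = Add(-60, Mul(-1, 2936)) = Add(-60, -2936) = -2996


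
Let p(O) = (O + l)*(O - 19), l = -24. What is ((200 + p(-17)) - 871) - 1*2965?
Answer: -2160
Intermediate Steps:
p(O) = (-24 + O)*(-19 + O) (p(O) = (O - 24)*(O - 19) = (-24 + O)*(-19 + O))
((200 + p(-17)) - 871) - 1*2965 = ((200 + (456 + (-17)**2 - 43*(-17))) - 871) - 1*2965 = ((200 + (456 + 289 + 731)) - 871) - 2965 = ((200 + 1476) - 871) - 2965 = (1676 - 871) - 2965 = 805 - 2965 = -2160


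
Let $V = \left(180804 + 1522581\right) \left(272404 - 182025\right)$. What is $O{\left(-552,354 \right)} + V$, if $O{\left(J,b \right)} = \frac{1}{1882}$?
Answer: $\frac{289734338346031}{1882} \approx 1.5395 \cdot 10^{11}$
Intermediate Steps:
$V = 153950232915$ ($V = 1703385 \cdot 90379 = 153950232915$)
$O{\left(J,b \right)} = \frac{1}{1882}$
$O{\left(-552,354 \right)} + V = \frac{1}{1882} + 153950232915 = \frac{289734338346031}{1882}$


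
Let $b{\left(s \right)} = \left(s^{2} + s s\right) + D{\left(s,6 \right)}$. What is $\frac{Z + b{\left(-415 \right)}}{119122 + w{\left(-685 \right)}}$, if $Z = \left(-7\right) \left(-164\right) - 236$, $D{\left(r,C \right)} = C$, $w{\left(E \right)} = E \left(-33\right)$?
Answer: $\frac{345368}{141727} \approx 2.4369$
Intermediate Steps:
$w{\left(E \right)} = - 33 E$
$Z = 912$ ($Z = 1148 - 236 = 912$)
$b{\left(s \right)} = 6 + 2 s^{2}$ ($b{\left(s \right)} = \left(s^{2} + s s\right) + 6 = \left(s^{2} + s^{2}\right) + 6 = 2 s^{2} + 6 = 6 + 2 s^{2}$)
$\frac{Z + b{\left(-415 \right)}}{119122 + w{\left(-685 \right)}} = \frac{912 + \left(6 + 2 \left(-415\right)^{2}\right)}{119122 - -22605} = \frac{912 + \left(6 + 2 \cdot 172225\right)}{119122 + 22605} = \frac{912 + \left(6 + 344450\right)}{141727} = \left(912 + 344456\right) \frac{1}{141727} = 345368 \cdot \frac{1}{141727} = \frac{345368}{141727}$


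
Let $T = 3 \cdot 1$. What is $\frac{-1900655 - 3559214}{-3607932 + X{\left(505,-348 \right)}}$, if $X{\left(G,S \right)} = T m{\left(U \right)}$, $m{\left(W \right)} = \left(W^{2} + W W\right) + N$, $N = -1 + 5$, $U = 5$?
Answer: $\frac{5459869}{3607770} \approx 1.5134$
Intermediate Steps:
$T = 3$
$N = 4$
$m{\left(W \right)} = 4 + 2 W^{2}$ ($m{\left(W \right)} = \left(W^{2} + W W\right) + 4 = \left(W^{2} + W^{2}\right) + 4 = 2 W^{2} + 4 = 4 + 2 W^{2}$)
$X{\left(G,S \right)} = 162$ ($X{\left(G,S \right)} = 3 \left(4 + 2 \cdot 5^{2}\right) = 3 \left(4 + 2 \cdot 25\right) = 3 \left(4 + 50\right) = 3 \cdot 54 = 162$)
$\frac{-1900655 - 3559214}{-3607932 + X{\left(505,-348 \right)}} = \frac{-1900655 - 3559214}{-3607932 + 162} = - \frac{5459869}{-3607770} = \left(-5459869\right) \left(- \frac{1}{3607770}\right) = \frac{5459869}{3607770}$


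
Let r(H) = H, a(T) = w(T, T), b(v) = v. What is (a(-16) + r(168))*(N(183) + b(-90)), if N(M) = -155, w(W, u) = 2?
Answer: -41650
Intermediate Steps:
a(T) = 2
(a(-16) + r(168))*(N(183) + b(-90)) = (2 + 168)*(-155 - 90) = 170*(-245) = -41650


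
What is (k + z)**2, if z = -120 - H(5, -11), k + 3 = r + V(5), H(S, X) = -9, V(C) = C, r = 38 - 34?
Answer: 11025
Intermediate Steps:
r = 4
k = 6 (k = -3 + (4 + 5) = -3 + 9 = 6)
z = -111 (z = -120 - 1*(-9) = -120 + 9 = -111)
(k + z)**2 = (6 - 111)**2 = (-105)**2 = 11025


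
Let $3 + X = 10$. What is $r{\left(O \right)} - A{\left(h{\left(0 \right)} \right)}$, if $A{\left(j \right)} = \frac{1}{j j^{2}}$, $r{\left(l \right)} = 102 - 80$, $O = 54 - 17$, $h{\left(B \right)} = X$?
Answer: $\frac{7545}{343} \approx 21.997$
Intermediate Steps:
$X = 7$ ($X = -3 + 10 = 7$)
$h{\left(B \right)} = 7$
$O = 37$ ($O = 54 - 17 = 37$)
$r{\left(l \right)} = 22$ ($r{\left(l \right)} = 102 - 80 = 22$)
$A{\left(j \right)} = \frac{1}{j^{3}}$
$r{\left(O \right)} - A{\left(h{\left(0 \right)} \right)} = 22 - \frac{1}{343} = \frac{7545}{343}$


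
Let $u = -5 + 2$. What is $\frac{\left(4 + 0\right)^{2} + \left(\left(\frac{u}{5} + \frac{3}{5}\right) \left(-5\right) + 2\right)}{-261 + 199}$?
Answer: $- \frac{9}{31} \approx -0.29032$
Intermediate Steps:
$u = -3$
$\frac{\left(4 + 0\right)^{2} + \left(\left(\frac{u}{5} + \frac{3}{5}\right) \left(-5\right) + 2\right)}{-261 + 199} = \frac{\left(4 + 0\right)^{2} + \left(\left(- \frac{3}{5} + \frac{3}{5}\right) \left(-5\right) + 2\right)}{-261 + 199} = \frac{4^{2} + \left(\left(\left(-3\right) \frac{1}{5} + 3 \cdot \frac{1}{5}\right) \left(-5\right) + 2\right)}{-62} = \left(16 + \left(\left(- \frac{3}{5} + \frac{3}{5}\right) \left(-5\right) + 2\right)\right) \left(- \frac{1}{62}\right) = \left(16 + \left(0 \left(-5\right) + 2\right)\right) \left(- \frac{1}{62}\right) = \left(16 + \left(0 + 2\right)\right) \left(- \frac{1}{62}\right) = \left(16 + 2\right) \left(- \frac{1}{62}\right) = 18 \left(- \frac{1}{62}\right) = - \frac{9}{31}$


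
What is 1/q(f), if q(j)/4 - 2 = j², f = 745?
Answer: 1/2220108 ≈ 4.5043e-7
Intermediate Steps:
q(j) = 8 + 4*j²
1/q(f) = 1/(8 + 4*745²) = 1/(8 + 4*555025) = 1/(8 + 2220100) = 1/2220108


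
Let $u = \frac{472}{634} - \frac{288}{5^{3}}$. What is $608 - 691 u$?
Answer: $\frac{66793036}{39625} \approx 1685.6$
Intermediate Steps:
$u = - \frac{61796}{39625}$ ($u = 472 \cdot \frac{1}{634} - \frac{288}{125} = \frac{236}{317} - \frac{288}{125} = - \frac{61796}{39625} \approx -1.5595$)
$608 - 691 u = 608 - - \frac{42701036}{39625} = 608 + \frac{42701036}{39625} = \frac{66793036}{39625}$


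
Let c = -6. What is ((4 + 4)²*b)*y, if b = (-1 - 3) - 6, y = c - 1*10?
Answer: 10240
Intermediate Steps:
y = -16 (y = -6 - 1*10 = -6 - 10 = -16)
b = -10 (b = -4 - 6 = -10)
((4 + 4)²*b)*y = ((4 + 4)²*(-10))*(-16) = (8²*(-10))*(-16) = (64*(-10))*(-16) = -640*(-16) = 10240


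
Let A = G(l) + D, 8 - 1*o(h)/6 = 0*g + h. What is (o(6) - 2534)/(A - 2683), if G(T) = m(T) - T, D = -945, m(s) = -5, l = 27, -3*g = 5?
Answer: 1261/1830 ≈ 0.68907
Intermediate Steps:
g = -5/3 (g = -1/3*5 = -5/3 ≈ -1.6667)
G(T) = -5 - T
o(h) = 48 - 6*h (o(h) = 48 - 6*(0*(-5/3) + h) = 48 - 6*(0 + h) = 48 - 6*h)
A = -977 (A = (-5 - 1*27) - 945 = (-5 - 27) - 945 = -32 - 945 = -977)
(o(6) - 2534)/(A - 2683) = ((48 - 6*6) - 2534)/(-977 - 2683) = ((48 - 36) - 2534)/(-3660) = (12 - 2534)*(-1/3660) = -2522*(-1/3660) = 1261/1830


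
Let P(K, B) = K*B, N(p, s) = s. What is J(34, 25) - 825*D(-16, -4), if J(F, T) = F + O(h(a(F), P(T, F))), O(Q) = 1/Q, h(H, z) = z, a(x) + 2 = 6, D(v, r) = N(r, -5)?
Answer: 3535151/850 ≈ 4159.0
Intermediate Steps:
D(v, r) = -5
a(x) = 4 (a(x) = -2 + 6 = 4)
P(K, B) = B*K
J(F, T) = F + 1/(F*T)
J(34, 25) - 825*D(-16, -4) = (34 + 1/(34*25)) - 825*(-5) = (34 + (1/34)*(1/25)) + 4125 = (34 + 1/850) + 4125 = 28901/850 + 4125 = 3535151/850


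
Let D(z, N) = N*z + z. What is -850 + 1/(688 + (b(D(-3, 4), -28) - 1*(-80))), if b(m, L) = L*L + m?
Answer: -1306449/1537 ≈ -850.00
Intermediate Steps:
D(z, N) = z + N*z
b(m, L) = m + L**2 (b(m, L) = L**2 + m = m + L**2)
-850 + 1/(688 + (b(D(-3, 4), -28) - 1*(-80))) = -850 + 1/(688 + ((-3*(1 + 4) + (-28)**2) - 1*(-80))) = -850 + 1/(688 + ((-3*5 + 784) + 80)) = -850 + 1/(688 + ((-15 + 784) + 80)) = -850 + 1/(688 + (769 + 80)) = -850 + 1/(688 + 849) = -850 + 1/1537 = -1306449/1537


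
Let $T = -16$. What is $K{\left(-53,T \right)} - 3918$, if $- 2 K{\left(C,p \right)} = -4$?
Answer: $-3916$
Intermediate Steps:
$K{\left(C,p \right)} = 2$ ($K{\left(C,p \right)} = \left(- \frac{1}{2}\right) \left(-4\right) = 2$)
$K{\left(-53,T \right)} - 3918 = 2 - 3918 = -3916$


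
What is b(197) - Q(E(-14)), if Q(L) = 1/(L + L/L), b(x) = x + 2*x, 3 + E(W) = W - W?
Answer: 1183/2 ≈ 591.50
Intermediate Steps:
E(W) = -3 (E(W) = -3 + (W - W) = -3 + 0 = -3)
b(x) = 3*x
Q(L) = 1/(1 + L) (Q(L) = 1/(L + 1) = 1/(1 + L))
b(197) - Q(E(-14)) = 3*197 - 1/(1 - 3) = 591 - 1/(-2) = 591 - 1*(-½) = 591 + ½ = 1183/2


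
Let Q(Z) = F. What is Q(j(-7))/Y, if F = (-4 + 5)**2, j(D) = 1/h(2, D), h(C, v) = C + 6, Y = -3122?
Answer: -1/3122 ≈ -0.00032031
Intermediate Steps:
h(C, v) = 6 + C
j(D) = 1/8 (j(D) = 1/(6 + 2) = 1/8)
F = 1 (F = 1**2 = 1)
Q(Z) = 1
Q(j(-7))/Y = 1/(-3122) = 1*(-1/3122) = -1/3122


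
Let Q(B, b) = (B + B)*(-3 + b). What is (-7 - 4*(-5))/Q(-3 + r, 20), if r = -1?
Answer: -13/136 ≈ -0.095588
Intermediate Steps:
Q(B, b) = 2*B*(-3 + b) (Q(B, b) = (2*B)*(-3 + b) = 2*B*(-3 + b))
(-7 - 4*(-5))/Q(-3 + r, 20) = (-7 - 4*(-5))/((2*(-3 - 1)*(-3 + 20))) = (-7 + 20)/((2*(-4)*17)) = 13/(-136) = 13*(-1/136) = -13/136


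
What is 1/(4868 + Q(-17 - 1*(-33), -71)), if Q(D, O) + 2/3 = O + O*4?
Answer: 3/13537 ≈ 0.00022161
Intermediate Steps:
Q(D, O) = -⅔ + 5*O (Q(D, O) = -⅔ + (O + O*4) = -⅔ + (O + 4*O) = -⅔ + 5*O)
1/(4868 + Q(-17 - 1*(-33), -71)) = 1/(4868 + (-⅔ + 5*(-71))) = 1/(4868 + (-⅔ - 355)) = 1/(4868 - 1067/3) = 1/(13537/3) = 3/13537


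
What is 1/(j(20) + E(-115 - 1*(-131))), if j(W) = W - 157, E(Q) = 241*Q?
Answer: 1/3719 ≈ 0.00026889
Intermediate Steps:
j(W) = -157 + W
1/(j(20) + E(-115 - 1*(-131))) = 1/((-157 + 20) + 241*(-115 - 1*(-131))) = 1/(-137 + 241*(-115 + 131)) = 1/(-137 + 241*16) = 1/(-137 + 3856) = 1/3719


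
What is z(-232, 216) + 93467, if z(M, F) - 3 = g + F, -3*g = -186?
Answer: 93748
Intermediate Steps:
g = 62 (g = -⅓*(-186) = 62)
z(M, F) = 65 + F (z(M, F) = 3 + (62 + F) = 65 + F)
z(-232, 216) + 93467 = (65 + 216) + 93467 = 281 + 93467 = 93748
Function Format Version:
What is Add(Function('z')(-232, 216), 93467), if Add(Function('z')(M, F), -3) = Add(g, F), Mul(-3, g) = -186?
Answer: 93748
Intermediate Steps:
g = 62 (g = Mul(Rational(-1, 3), -186) = 62)
Function('z')(M, F) = Add(65, F) (Function('z')(M, F) = Add(3, Add(62, F)) = Add(65, F))
Add(Function('z')(-232, 216), 93467) = Add(Add(65, 216), 93467) = Add(281, 93467) = 93748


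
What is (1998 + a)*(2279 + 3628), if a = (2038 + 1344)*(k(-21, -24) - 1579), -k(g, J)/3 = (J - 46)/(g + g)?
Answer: -31632516630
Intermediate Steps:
k(g, J) = -3*(-46 + J)/(2*g) (k(g, J) = -3*(J - 46)/(g + g) = -3*(-46 + J)/(2*g))
a = -5357088 (a = (2038 + 1344)*((3/2)*(46 - 1*(-24))/(-21) - 1579) = 3382*((3/2)*(-1/21)*(46 + 24) - 1579) = 3382*((3/2)*(-1/21)*70 - 1579) = 3382*(-5 - 1579) = 3382*(-1584) = -5357088)
(1998 + a)*(2279 + 3628) = (1998 - 5357088)*(2279 + 3628) = -5355090*5907 = -31632516630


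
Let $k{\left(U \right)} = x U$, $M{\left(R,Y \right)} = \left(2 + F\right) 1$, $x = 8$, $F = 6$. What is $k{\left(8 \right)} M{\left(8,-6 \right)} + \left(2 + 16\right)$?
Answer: $530$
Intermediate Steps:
$M{\left(R,Y \right)} = 8$ ($M{\left(R,Y \right)} = \left(2 + 6\right) 1 = 8 \cdot 1 = 8$)
$k{\left(U \right)} = 8 U$
$k{\left(8 \right)} M{\left(8,-6 \right)} + \left(2 + 16\right) = 8 \cdot 8 \cdot 8 + \left(2 + 16\right) = 64 \cdot 8 + 18 = 512 + 18 = 530$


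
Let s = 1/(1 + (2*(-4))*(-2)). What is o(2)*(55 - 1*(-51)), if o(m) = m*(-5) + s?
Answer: -17914/17 ≈ -1053.8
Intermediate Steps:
s = 1/17 (s = 1/(1 - 8*(-2)) = 1/(1 + 16) = 1/17 ≈ 0.058824)
o(m) = 1/17 - 5*m (o(m) = m*(-5) + 1/17 = -5*m + 1/17 = 1/17 - 5*m)
o(2)*(55 - 1*(-51)) = (1/17 - 5*2)*(55 - 1*(-51)) = (1/17 - 10)*(55 + 51) = -169/17*106 = -17914/17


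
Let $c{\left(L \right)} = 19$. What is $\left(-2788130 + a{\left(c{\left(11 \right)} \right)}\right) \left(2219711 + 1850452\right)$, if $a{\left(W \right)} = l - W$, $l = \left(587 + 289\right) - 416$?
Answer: $-11346348623307$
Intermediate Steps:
$l = 460$ ($l = 876 - 416 = 460$)
$a{\left(W \right)} = 460 - W$
$\left(-2788130 + a{\left(c{\left(11 \right)} \right)}\right) \left(2219711 + 1850452\right) = \left(-2788130 + \left(460 - 19\right)\right) \left(2219711 + 1850452\right) = \left(-2788130 + \left(460 - 19\right)\right) 4070163 = \left(-2788130 + 441\right) 4070163 = \left(-2787689\right) 4070163 = -11346348623307$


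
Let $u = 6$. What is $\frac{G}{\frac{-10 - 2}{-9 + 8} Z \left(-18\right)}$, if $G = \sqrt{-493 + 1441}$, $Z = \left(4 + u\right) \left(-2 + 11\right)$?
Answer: $- \frac{\sqrt{237}}{9720} \approx -0.0015838$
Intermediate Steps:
$Z = 90$ ($Z = \left(4 + 6\right) \left(-2 + 11\right) = 10 \cdot 9 = 90$)
$G = 2 \sqrt{237}$ ($G = \sqrt{948} = 2 \sqrt{237} \approx 30.79$)
$\frac{G}{\frac{-10 - 2}{-9 + 8} Z \left(-18\right)} = \frac{2 \sqrt{237}}{\frac{-10 - 2}{-9 + 8} \cdot 90 \left(-18\right)} = \frac{2 \sqrt{237}}{- \frac{12}{-1} \cdot 90 \left(-18\right)} = \frac{2 \sqrt{237}}{\left(-12\right) \left(-1\right) 90 \left(-18\right)} = \frac{2 \sqrt{237}}{12 \cdot 90 \left(-18\right)} = \frac{2 \sqrt{237}}{1080 \left(-18\right)} = \frac{2 \sqrt{237}}{-19440} = 2 \sqrt{237} \left(- \frac{1}{19440}\right) = - \frac{\sqrt{237}}{9720}$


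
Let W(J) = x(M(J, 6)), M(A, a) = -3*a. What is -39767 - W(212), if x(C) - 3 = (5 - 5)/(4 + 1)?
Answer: -39770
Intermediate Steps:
x(C) = 3 (x(C) = 3 + (5 - 5)/(4 + 1) = 3 + 0/5 = 3 + 0*(1/5) = 3 + 0 = 3)
W(J) = 3
-39767 - W(212) = -39767 - 1*3 = -39767 - 3 = -39770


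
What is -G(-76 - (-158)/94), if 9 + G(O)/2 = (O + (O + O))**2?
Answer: -219579120/2209 ≈ -99402.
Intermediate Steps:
G(O) = -18 + 18*O**2 (G(O) = -18 + 2*(O + (O + O))**2 = -18 + 2*(O + 2*O)**2 = -18 + 2*(3*O)**2 = -18 + 2*(9*O**2) = -18 + 18*O**2)
-G(-76 - (-158)/94) = -(-18 + 18*(-76 - (-158)/94)**2) = -(-18 + 18*(-76 - 1*(-79/47))**2) = -(-18 + 18*(-76 + 79/47)**2) = -(-18 + 18*(-3493/47)**2) = -(-18 + 18*(12201049/2209)) = -(-18 + 219618882/2209) = -1*219579120/2209 = -219579120/2209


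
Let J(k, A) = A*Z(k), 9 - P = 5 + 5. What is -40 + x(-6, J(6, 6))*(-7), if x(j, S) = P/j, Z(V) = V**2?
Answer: -247/6 ≈ -41.167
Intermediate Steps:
P = -1 (P = 9 - (5 + 5) = 9 - 1*10 = 9 - 10 = -1)
J(k, A) = A*k**2
x(j, S) = -1/j
-40 + x(-6, J(6, 6))*(-7) = -40 - 1/(-6)*(-7) = -40 - 1*(-1/6)*(-7) = -40 + (1/6)*(-7) = -40 - 7/6 = -247/6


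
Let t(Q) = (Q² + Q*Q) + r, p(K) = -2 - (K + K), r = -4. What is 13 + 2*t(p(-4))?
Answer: 149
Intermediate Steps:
p(K) = -2 - 2*K
t(Q) = -4 + 2*Q² (t(Q) = (Q² + Q*Q) - 4 = (Q² + Q²) - 4 = 2*Q² - 4 = -4 + 2*Q²)
13 + 2*t(p(-4)) = 13 + 2*(-4 + 2*(-2 - 2*(-4))²) = 13 + 2*(-4 + 2*(-2 + 8)²) = 13 + 2*(-4 + 2*6²) = 13 + 2*(-4 + 2*36) = 13 + 2*(-4 + 72) = 13 + 2*68 = 13 + 136 = 149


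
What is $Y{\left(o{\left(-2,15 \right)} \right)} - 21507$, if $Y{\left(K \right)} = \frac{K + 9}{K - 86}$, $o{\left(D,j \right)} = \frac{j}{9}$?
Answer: $- \frac{5441303}{253} \approx -21507.0$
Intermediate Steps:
$o{\left(D,j \right)} = \frac{j}{9}$ ($o{\left(D,j \right)} = j \frac{1}{9} = \frac{j}{9}$)
$Y{\left(K \right)} = \frac{9 + K}{-86 + K}$
$Y{\left(o{\left(-2,15 \right)} \right)} - 21507 = \frac{9 + \frac{1}{9} \cdot 15}{-86 + \frac{1}{9} \cdot 15} - 21507 = \frac{9 + \frac{5}{3}}{-86 + \frac{5}{3}} - 21507 = \frac{1}{- \frac{253}{3}} \cdot \frac{32}{3} - 21507 = \left(- \frac{3}{253}\right) \frac{32}{3} - 21507 = - \frac{32}{253} - 21507 = - \frac{5441303}{253}$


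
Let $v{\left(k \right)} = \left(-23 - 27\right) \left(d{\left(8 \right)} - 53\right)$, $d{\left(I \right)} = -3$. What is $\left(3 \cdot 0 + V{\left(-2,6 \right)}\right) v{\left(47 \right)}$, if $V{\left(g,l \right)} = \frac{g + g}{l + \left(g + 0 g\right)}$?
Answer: $-2800$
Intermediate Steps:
$V{\left(g,l \right)} = \frac{2 g}{g + l}$ ($V{\left(g,l \right)} = \frac{2 g}{l + \left(g + 0\right)} = \frac{2 g}{l + g} = \frac{2 g}{g + l}$)
$v{\left(k \right)} = 2800$ ($v{\left(k \right)} = \left(-23 - 27\right) \left(-3 - 53\right) = \left(-50\right) \left(-56\right) = 2800$)
$\left(3 \cdot 0 + V{\left(-2,6 \right)}\right) v{\left(47 \right)} = \left(3 \cdot 0 + 2 \left(-2\right) \frac{1}{-2 + 6}\right) 2800 = \left(0 + 2 \left(-2\right) \frac{1}{4}\right) 2800 = \left(0 - 1\right) 2800 = \left(-1\right) 2800 = -2800$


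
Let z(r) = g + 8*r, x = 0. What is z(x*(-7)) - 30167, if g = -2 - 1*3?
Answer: -30172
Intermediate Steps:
g = -5 (g = -2 - 3 = -5)
z(r) = -5 + 8*r
z(x*(-7)) - 30167 = (-5 + 8*(0*(-7))) - 30167 = (-5 + 8*0) - 30167 = (-5 + 0) - 30167 = -5 - 30167 = -30172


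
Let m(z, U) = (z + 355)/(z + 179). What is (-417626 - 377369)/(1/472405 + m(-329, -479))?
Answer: 5633394194625/1228238 ≈ 4.5866e+6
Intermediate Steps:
m(z, U) = (355 + z)/(179 + z)
(-417626 - 377369)/(1/472405 + m(-329, -479)) = (-417626 - 377369)/(1/472405 + (355 - 329)/(179 - 329)) = -794995/(1/472405 + 26/(-150)) = -794995/(1/472405 - 1/150*26) = -794995/(1/472405 - 13/75) = -794995/(-1228238/7086075) = -794995*(-7086075/1228238) = 5633394194625/1228238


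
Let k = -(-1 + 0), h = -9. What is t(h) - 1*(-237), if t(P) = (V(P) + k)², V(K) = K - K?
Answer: 238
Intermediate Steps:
V(K) = 0
k = 1 (k = -1*(-1) = 1)
t(P) = 1 (t(P) = (0 + 1)² = 1² = 1)
t(h) - 1*(-237) = 1 - 1*(-237) = 1 + 237 = 238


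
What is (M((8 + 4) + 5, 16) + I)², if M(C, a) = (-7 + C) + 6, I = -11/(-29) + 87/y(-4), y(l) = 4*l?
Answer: 25775929/215296 ≈ 119.72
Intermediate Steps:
I = -2347/464 (I = -11/(-29) + 87/((4*(-4))) = -11*(-1/29) + 87/(-16) = 11/29 + 87*(-1/16) = 11/29 - 87/16 = -2347/464 ≈ -5.0582)
M(C, a) = -1 + C
(M((8 + 4) + 5, 16) + I)² = ((-1 + ((8 + 4) + 5)) - 2347/464)² = ((-1 + (12 + 5)) - 2347/464)² = ((-1 + 17) - 2347/464)² = (16 - 2347/464)² = (5077/464)² = 25775929/215296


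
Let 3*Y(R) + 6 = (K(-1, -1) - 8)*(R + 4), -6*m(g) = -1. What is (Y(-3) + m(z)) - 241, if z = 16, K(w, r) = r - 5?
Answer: -495/2 ≈ -247.50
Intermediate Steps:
K(w, r) = -5 + r
m(g) = 1/6 (m(g) = -1/6*(-1) = 1/6)
Y(R) = -62/3 - 14*R/3 (Y(R) = -2 + (((-5 - 1) - 8)*(R + 4))/3 = -2 + ((-6 - 8)*(4 + R))/3 = -2 + (-14*(4 + R))/3 = -2 + (-56 - 14*R)/3 = -2 + (-56/3 - 14*R/3) = -62/3 - 14*R/3)
(Y(-3) + m(z)) - 241 = ((-62/3 - 14/3*(-3)) + 1/6) - 241 = ((-62/3 + 14) + 1/6) - 241 = (-20/3 + 1/6) - 241 = -13/2 - 241 = -495/2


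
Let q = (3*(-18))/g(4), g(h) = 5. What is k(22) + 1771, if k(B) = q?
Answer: 8801/5 ≈ 1760.2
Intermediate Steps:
q = -54/5 (q = (3*(-18))/5 = -54*⅕ = -54/5 ≈ -10.800)
k(B) = -54/5
k(22) + 1771 = -54/5 + 1771 = 8801/5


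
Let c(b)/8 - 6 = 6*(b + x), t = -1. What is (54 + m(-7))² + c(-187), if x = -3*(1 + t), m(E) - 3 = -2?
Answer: -5903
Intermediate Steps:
m(E) = 1 (m(E) = 3 - 2 = 1)
x = 0 (x = -3*(1 - 1) = -3*0 = 0)
c(b) = 48 + 48*b (c(b) = 48 + 8*(6*(b + 0)) = 48 + 8*(6*b) = 48 + 48*b)
(54 + m(-7))² + c(-187) = (54 + 1)² + (48 + 48*(-187)) = 55² + (48 - 8976) = 3025 - 8928 = -5903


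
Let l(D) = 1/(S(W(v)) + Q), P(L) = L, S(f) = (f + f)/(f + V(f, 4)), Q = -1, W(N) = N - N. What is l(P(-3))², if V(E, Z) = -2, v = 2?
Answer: 1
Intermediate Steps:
W(N) = 0
S(f) = 2*f/(-2 + f) (S(f) = (f + f)/(f - 2) = (2*f)/(-2 + f) = 2*f/(-2 + f))
l(D) = -1 (l(D) = 1/(2*0/(-2 + 0) - 1) = 1/(2*0/(-2) - 1) = 1/(2*0*(-½) - 1) = 1/(0 - 1) = 1/(-1) = -1)
l(P(-3))² = (-1)² = 1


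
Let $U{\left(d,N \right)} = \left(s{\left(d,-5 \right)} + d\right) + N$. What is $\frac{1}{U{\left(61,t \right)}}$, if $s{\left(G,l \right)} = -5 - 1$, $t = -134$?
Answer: $- \frac{1}{79} \approx -0.012658$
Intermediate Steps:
$s{\left(G,l \right)} = -6$ ($s{\left(G,l \right)} = -5 - 1 = -6$)
$U{\left(d,N \right)} = -6 + N + d$ ($U{\left(d,N \right)} = \left(-6 + d\right) + N = -6 + N + d$)
$\frac{1}{U{\left(61,t \right)}} = \frac{1}{-6 - 134 + 61} = \frac{1}{-79} = - \frac{1}{79}$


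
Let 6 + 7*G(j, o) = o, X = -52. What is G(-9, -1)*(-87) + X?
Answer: 35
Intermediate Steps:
G(j, o) = -6/7 + o/7
G(-9, -1)*(-87) + X = (-6/7 + (⅐)*(-1))*(-87) - 52 = (-6/7 - ⅐)*(-87) - 52 = -1*(-87) - 52 = 87 - 52 = 35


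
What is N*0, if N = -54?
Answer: 0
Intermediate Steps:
N*0 = -54*0 = 0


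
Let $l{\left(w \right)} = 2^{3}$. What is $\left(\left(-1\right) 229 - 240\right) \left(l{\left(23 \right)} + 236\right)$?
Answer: $-114436$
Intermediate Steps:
$l{\left(w \right)} = 8$
$\left(\left(-1\right) 229 - 240\right) \left(l{\left(23 \right)} + 236\right) = \left(\left(-1\right) 229 - 240\right) \left(8 + 236\right) = \left(-229 - 240\right) 244 = \left(-469\right) 244 = -114436$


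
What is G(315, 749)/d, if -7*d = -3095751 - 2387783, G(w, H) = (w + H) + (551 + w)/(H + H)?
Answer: 797369/586738138 ≈ 0.0013590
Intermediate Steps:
G(w, H) = H + w + (551 + w)/(2*H) (G(w, H) = (H + w) + (551 + w)/((2*H)) = (H + w) + (551 + w)*(1/(2*H)) = (H + w) + (551 + w)/(2*H) = H + w + (551 + w)/(2*H))
d = 783362 (d = -(-3095751 - 2387783)/7 = -⅐*(-5483534) = 783362)
G(315, 749)/d = ((½)*(551 + 315 + 2*749*(749 + 315))/749)/783362 = ((½)*(1/749)*(551 + 315 + 2*749*1064))*(1/783362) = ((½)*(1/749)*(551 + 315 + 1593872))*(1/783362) = ((½)*(1/749)*1594738)*(1/783362) = (797369/749)*(1/783362) = 797369/586738138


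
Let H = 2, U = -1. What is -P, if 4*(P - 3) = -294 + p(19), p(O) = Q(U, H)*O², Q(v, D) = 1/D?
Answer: 203/8 ≈ 25.375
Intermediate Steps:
p(O) = O²/2
P = -203/8 (P = 3 + (-294 + (½)*19²)/4 = 3 + (-294 + (½)*361)/4 = 3 + (-294 + 361/2)/4 = 3 + (¼)*(-227/2) = 3 - 227/8 = -203/8 ≈ -25.375)
-P = -1*(-203/8) = 203/8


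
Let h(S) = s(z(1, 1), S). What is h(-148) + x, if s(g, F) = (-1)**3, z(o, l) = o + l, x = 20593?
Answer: 20592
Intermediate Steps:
z(o, l) = l + o
s(g, F) = -1
h(S) = -1
h(-148) + x = -1 + 20593 = 20592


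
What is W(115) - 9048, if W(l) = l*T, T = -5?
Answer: -9623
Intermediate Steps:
W(l) = -5*l (W(l) = l*(-5) = -5*l)
W(115) - 9048 = -5*115 - 9048 = -575 - 9048 = -9623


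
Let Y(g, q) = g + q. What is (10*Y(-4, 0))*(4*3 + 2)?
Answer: -560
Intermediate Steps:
(10*Y(-4, 0))*(4*3 + 2) = (10*(-4 + 0))*(4*3 + 2) = (10*(-4))*(12 + 2) = -40*14 = -560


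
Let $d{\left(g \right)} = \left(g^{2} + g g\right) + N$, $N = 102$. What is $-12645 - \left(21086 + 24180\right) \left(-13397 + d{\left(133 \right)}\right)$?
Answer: $-999621723$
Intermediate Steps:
$d{\left(g \right)} = 102 + 2 g^{2}$ ($d{\left(g \right)} = \left(g^{2} + g g\right) + 102 = \left(g^{2} + g^{2}\right) + 102 = 2 g^{2} + 102 = 102 + 2 g^{2}$)
$-12645 - \left(21086 + 24180\right) \left(-13397 + d{\left(133 \right)}\right) = -12645 - \left(21086 + 24180\right) \left(-13397 + \left(102 + 2 \cdot 133^{2}\right)\right) = -12645 - 45266 \left(-13397 + \left(102 + 2 \cdot 17689\right)\right) = -12645 - 45266 \left(-13397 + \left(102 + 35378\right)\right) = -12645 - 45266 \left(-13397 + 35480\right) = -12645 - 45266 \cdot 22083 = -12645 - 999609078 = -999621723$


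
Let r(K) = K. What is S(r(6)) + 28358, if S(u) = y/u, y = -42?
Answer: 28351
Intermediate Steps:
S(u) = -42/u
S(r(6)) + 28358 = -42/6 + 28358 = -42*⅙ + 28358 = -7 + 28358 = 28351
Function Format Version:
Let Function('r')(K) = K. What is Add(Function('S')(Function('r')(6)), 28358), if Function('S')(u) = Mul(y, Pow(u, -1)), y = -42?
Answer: 28351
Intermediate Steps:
Function('S')(u) = Mul(-42, Pow(u, -1))
Add(Function('S')(Function('r')(6)), 28358) = Add(Mul(-42, Pow(6, -1)), 28358) = Add(Mul(-42, Rational(1, 6)), 28358) = Add(-7, 28358) = 28351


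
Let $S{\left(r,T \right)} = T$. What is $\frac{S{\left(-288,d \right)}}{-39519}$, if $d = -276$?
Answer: $\frac{92}{13173} \approx 0.006984$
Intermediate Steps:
$\frac{S{\left(-288,d \right)}}{-39519} = - \frac{276}{-39519} = \left(-276\right) \left(- \frac{1}{39519}\right) = \frac{92}{13173}$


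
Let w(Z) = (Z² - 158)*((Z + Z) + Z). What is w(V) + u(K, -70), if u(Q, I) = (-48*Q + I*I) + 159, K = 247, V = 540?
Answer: 472129243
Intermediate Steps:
w(Z) = 3*Z*(-158 + Z²) (w(Z) = (-158 + Z²)*(2*Z + Z) = (-158 + Z²)*(3*Z) = 3*Z*(-158 + Z²))
u(Q, I) = 159 + I² - 48*Q (u(Q, I) = (-48*Q + I²) + 159 = (I² - 48*Q) + 159 = 159 + I² - 48*Q)
w(V) + u(K, -70) = 3*540*(-158 + 540²) + (159 + (-70)² - 48*247) = 3*540*(-158 + 291600) + (159 + 4900 - 11856) = 3*540*291442 - 6797 = 472136040 - 6797 = 472129243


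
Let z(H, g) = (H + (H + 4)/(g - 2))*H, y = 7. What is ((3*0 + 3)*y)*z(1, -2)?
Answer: -21/4 ≈ -5.2500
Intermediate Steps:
z(H, g) = H*(H + (4 + H)/(-2 + g)) (z(H, g) = (H + (4 + H)/(-2 + g))*H = H*(H + (4 + H)/(-2 + g)))
((3*0 + 3)*y)*z(1, -2) = ((3*0 + 3)*7)*(1*(4 - 1*1 + 1*(-2))/(-2 - 2)) = ((0 + 3)*7)*(1*(4 - 1 - 2)/(-4)) = (3*7)*(1*(-1/4)*1) = 21*(-1/4) = -21/4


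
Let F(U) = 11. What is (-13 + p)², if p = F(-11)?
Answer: 4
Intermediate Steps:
p = 11
(-13 + p)² = (-13 + 11)² = (-2)² = 4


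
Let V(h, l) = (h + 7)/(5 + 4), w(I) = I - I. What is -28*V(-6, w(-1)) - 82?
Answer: -766/9 ≈ -85.111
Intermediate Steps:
w(I) = 0
V(h, l) = 7/9 + h/9 (V(h, l) = (7 + h)/9 = (7 + h)*(⅑) = 7/9 + h/9)
-28*V(-6, w(-1)) - 82 = -28*(7/9 + (⅑)*(-6)) - 82 = -28*(7/9 - ⅔) - 82 = -28*⅑ - 82 = -28/9 - 82 = -766/9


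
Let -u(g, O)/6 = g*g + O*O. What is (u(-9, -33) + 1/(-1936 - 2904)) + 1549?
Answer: -26479641/4840 ≈ -5471.0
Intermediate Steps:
u(g, O) = -6*O² - 6*g² (u(g, O) = -6*(g*g + O*O) = -6*(g² + O²) = -6*(O² + g²) = -6*O² - 6*g²)
(u(-9, -33) + 1/(-1936 - 2904)) + 1549 = ((-6*(-33)² - 6*(-9)²) + 1/(-1936 - 2904)) + 1549 = ((-6*1089 - 6*81) + 1/(-4840)) + 1549 = ((-6534 - 486) - 1/4840) + 1549 = (-7020 - 1/4840) + 1549 = -33976801/4840 + 1549 = -26479641/4840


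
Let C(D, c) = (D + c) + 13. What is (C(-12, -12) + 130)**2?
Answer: 14161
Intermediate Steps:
C(D, c) = 13 + D + c
(C(-12, -12) + 130)**2 = ((13 - 12 - 12) + 130)**2 = (-11 + 130)**2 = 119**2 = 14161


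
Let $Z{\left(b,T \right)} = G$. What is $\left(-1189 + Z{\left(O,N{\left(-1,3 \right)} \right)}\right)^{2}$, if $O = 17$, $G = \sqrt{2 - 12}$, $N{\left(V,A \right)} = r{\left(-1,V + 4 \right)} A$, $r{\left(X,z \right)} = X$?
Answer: $\left(1189 - i \sqrt{10}\right)^{2} \approx 1.4137 \cdot 10^{6} - 7520.0 i$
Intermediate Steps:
$N{\left(V,A \right)} = - A$
$G = i \sqrt{10}$ ($G = \sqrt{-10} = i \sqrt{10} \approx 3.1623 i$)
$Z{\left(b,T \right)} = i \sqrt{10}$
$\left(-1189 + Z{\left(O,N{\left(-1,3 \right)} \right)}\right)^{2} = \left(-1189 + i \sqrt{10}\right)^{2}$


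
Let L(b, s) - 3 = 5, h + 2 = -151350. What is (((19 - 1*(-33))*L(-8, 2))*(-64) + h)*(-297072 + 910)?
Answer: 52709728112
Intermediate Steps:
h = -151352 (h = -2 - 151350 = -151352)
L(b, s) = 8 (L(b, s) = 3 + 5 = 8)
(((19 - 1*(-33))*L(-8, 2))*(-64) + h)*(-297072 + 910) = (((19 - 1*(-33))*8)*(-64) - 151352)*(-297072 + 910) = (((19 + 33)*8)*(-64) - 151352)*(-296162) = ((52*8)*(-64) - 151352)*(-296162) = (416*(-64) - 151352)*(-296162) = (-26624 - 151352)*(-296162) = -177976*(-296162) = 52709728112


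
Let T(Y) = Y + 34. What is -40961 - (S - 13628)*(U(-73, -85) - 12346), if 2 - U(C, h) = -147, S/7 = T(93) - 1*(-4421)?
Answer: 222042015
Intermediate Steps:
T(Y) = 34 + Y
S = 31836 (S = 7*((34 + 93) - 1*(-4421)) = 7*(127 + 4421) = 7*4548 = 31836)
U(C, h) = 149 (U(C, h) = 2 - 1*(-147) = 2 + 147 = 149)
-40961 - (S - 13628)*(U(-73, -85) - 12346) = -40961 - (31836 - 13628)*(149 - 12346) = -40961 - 18208*(-12197) = -40961 - 1*(-222082976) = -40961 + 222082976 = 222042015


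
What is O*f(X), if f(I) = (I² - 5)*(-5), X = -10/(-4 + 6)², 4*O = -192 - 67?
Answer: 6475/16 ≈ 404.69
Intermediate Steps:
O = -259/4 (O = (-192 - 67)/4 = (¼)*(-259) = -259/4 ≈ -64.750)
X = -5/2 (X = -10/(2²) = -10/4 = -10*¼ = -5/2 ≈ -2.5000)
f(I) = 25 - 5*I² (f(I) = (-5 + I²)*(-5) = 25 - 5*I²)
O*f(X) = -259*(25 - 5*(-5/2)²)/4 = -259*(25 - 5*25/4)/4 = -259*(25 - 125/4)/4 = -259/4*(-25/4) = 6475/16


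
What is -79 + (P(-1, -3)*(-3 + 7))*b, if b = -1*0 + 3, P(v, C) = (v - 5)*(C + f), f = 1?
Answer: 65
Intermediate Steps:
P(v, C) = (1 + C)*(-5 + v) (P(v, C) = (v - 5)*(C + 1) = (-5 + v)*(1 + C) = (1 + C)*(-5 + v))
b = 3 (b = 0 + 3 = 3)
-79 + (P(-1, -3)*(-3 + 7))*b = -79 + ((-5 - 1 - 5*(-3) - 3*(-1))*(-3 + 7))*3 = -79 + ((-5 - 1 + 15 + 3)*4)*3 = -79 + (12*4)*3 = -79 + 48*3 = -79 + 144 = 65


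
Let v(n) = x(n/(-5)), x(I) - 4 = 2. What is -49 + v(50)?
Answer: -43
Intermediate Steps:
x(I) = 6 (x(I) = 4 + 2 = 6)
v(n) = 6
-49 + v(50) = -49 + 6 = -43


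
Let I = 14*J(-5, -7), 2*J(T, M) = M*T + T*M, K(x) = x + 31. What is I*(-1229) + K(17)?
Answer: -602162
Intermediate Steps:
K(x) = 31 + x
J(T, M) = M*T (J(T, M) = (M*T + T*M)/2 = (M*T + M*T)/2 = (2*M*T)/2 = M*T)
I = 490 (I = 14*(-7*(-5)) = 14*35 = 490)
I*(-1229) + K(17) = 490*(-1229) + (31 + 17) = -602210 + 48 = -602162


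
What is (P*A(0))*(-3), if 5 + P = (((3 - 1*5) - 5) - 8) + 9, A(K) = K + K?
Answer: 0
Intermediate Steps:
A(K) = 2*K
P = -11 (P = -5 + ((((3 - 1*5) - 5) - 8) + 9) = -5 + ((((3 - 5) - 5) - 8) + 9) = -5 + (((-2 - 5) - 8) + 9) = -5 + ((-7 - 8) + 9) = -5 + (-15 + 9) = -5 - 6 = -11)
(P*A(0))*(-3) = -22*0*(-3) = -11*0*(-3) = 0*(-3) = 0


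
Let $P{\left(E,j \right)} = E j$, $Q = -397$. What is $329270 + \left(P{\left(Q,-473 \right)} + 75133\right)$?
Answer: $592184$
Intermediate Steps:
$329270 + \left(P{\left(Q,-473 \right)} + 75133\right) = 329270 + \left(\left(-397\right) \left(-473\right) + 75133\right) = 329270 + \left(187781 + 75133\right) = 329270 + 262914 = 592184$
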